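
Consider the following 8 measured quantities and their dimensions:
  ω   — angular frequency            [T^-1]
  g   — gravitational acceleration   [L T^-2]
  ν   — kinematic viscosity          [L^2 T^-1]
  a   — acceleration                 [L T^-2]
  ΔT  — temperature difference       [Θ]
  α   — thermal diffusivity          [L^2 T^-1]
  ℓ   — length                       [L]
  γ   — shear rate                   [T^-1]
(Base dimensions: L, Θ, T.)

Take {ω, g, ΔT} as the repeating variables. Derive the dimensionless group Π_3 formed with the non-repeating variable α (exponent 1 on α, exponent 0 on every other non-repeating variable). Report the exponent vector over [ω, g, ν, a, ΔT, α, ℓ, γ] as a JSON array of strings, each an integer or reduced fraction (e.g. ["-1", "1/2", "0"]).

["3", "-2", "0", "0", "0", "1", "0", "0"]

Dimensional matrix (L×Θ×T by ω×g×ν×a×ΔT×α×ℓ×γ):
  L: [ 0  1  2  1  0  2  1  0]
  Θ: [ 0  0  0  0  1  0  0  0]
  T: [-1 -2 -1 -2  0 -1  0 -1]
RREF → pivots at {ω,g,ΔT} ⇒ r = 3
Repeat: ω,g,ΔT; free: ν,a,α,ℓ,γ
RREF:
  r0: [   1    0   -3    0    0   -3   -2    1]
  r1: [   0    1    2    1    0    2    1    0]
  r2: [   0    0    0    0    1    0    0    0]
Fix exponent of α at 1, ν at 0, a at 0, ℓ at 0, γ at 0; solve each RREF row for its pivot's exponent:
  r0: exp(ω) + (-3)·1 = 0 ⇒ exp(ω) = 3
  r1: exp(g) + (2)·1 = 0 ⇒ exp(g) = -2
  r2: exp(ΔT) + (0)·1 = 0 ⇒ exp(ΔT) = 0
Π_3 = ω^3 · g^-2 · α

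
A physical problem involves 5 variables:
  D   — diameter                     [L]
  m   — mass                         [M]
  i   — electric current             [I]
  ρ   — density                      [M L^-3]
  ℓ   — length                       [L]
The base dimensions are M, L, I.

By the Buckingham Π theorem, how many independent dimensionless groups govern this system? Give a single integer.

Exponent matrix [M,L,I] × [D,m,i,ρ,ℓ]:
  M: [ 0  1  0  1  0]
  L: [ 1  0  0 -3  1]
  I: [ 0  0  1  0  0]
Echelon form has 3 nonzero rows (pivots: D,m,i)
Π count = n − r = 5 − 3 = 2

2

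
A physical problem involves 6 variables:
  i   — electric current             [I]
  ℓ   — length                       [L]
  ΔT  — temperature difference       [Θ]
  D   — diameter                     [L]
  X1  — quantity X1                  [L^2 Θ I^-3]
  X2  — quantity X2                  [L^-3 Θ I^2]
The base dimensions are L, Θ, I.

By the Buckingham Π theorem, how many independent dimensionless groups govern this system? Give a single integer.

3

Write exponents as rows L,Θ,I / cols i,ℓ,ΔT,D,X1,X2:
  L: [ 0  1  0  1  2 -3]
  Θ: [ 0  0  1  0  1  1]
  I: [ 1  0  0  0 -3  2]
Row reduction gives pivot columns i,ℓ,ΔT; rank = 3
6 vars − rank 3 = 3 Π groups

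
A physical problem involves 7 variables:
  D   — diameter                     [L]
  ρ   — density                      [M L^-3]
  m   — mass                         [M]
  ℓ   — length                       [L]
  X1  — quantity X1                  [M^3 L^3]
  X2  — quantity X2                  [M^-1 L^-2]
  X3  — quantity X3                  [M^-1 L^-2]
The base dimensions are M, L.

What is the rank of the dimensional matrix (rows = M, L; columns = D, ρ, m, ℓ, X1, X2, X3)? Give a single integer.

2

Dimensional matrix (M×L by D×ρ×m×ℓ×X1×X2×X3):
  M: [ 0  1  1  0  3 -1 -1]
  L: [ 1 -3  0  1  3 -2 -2]
Echelon form has 2 nonzero rows (pivots: D,ρ)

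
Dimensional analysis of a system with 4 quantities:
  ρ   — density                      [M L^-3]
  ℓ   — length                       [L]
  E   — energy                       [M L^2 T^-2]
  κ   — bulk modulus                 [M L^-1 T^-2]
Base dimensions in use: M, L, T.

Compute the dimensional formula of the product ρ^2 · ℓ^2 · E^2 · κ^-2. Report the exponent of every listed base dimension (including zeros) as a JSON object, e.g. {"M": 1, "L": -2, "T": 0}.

{"M": 2, "L": 2, "T": 0}

Exponent matrix [M,L,T] × [ρ,ℓ,E,κ]:
  M: [ 1  0  1  1]
  L: [-3  1  2 -1]
  T: [ 0  0 -2 -2]
  [M]: (2)·1+(2)·0+(2)·1+(-2)·1 = 2
  [L]: (2)·-3+(2)·1+(2)·2+(-2)·-1 = 2
  [T]: (2)·0+(2)·0+(2)·-2+(-2)·-2 = 0
⇒ M^2 L^2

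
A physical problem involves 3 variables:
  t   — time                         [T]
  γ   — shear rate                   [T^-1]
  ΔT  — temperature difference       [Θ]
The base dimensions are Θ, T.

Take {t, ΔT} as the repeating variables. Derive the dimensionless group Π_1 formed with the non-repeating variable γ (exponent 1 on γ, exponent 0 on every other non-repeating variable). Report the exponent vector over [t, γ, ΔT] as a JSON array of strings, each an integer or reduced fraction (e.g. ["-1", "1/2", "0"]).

Write exponents as rows Θ,T / cols t,γ,ΔT:
  Θ: [ 0  0  1]
  T: [ 1 -1  0]
Row reduction gives pivot columns t,ΔT; rank = 2
Pivot set = {t,ΔT}, free = {γ}
RREF:
  r0: [   1   -1    0]
  r1: [   0    0    1]
Fix exponent of γ at 1; solve each RREF row for its pivot's exponent:
  r0: exp(t) + (-1)·1 = 0 ⇒ exp(t) = 1
  r1: exp(ΔT) + (0)·1 = 0 ⇒ exp(ΔT) = 0
Π_1 = t · γ

["1", "1", "0"]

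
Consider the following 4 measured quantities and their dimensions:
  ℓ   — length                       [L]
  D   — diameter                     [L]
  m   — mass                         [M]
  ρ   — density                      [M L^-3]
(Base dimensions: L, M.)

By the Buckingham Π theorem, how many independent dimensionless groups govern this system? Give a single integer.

2

Exponent matrix [L,M] × [ℓ,D,m,ρ]:
  L: [ 1  1  0 -3]
  M: [ 0  0  1  1]
Echelon form has 2 nonzero rows (pivots: ℓ,m)
n=4, r=2 ⇒ 2 dimensionless groups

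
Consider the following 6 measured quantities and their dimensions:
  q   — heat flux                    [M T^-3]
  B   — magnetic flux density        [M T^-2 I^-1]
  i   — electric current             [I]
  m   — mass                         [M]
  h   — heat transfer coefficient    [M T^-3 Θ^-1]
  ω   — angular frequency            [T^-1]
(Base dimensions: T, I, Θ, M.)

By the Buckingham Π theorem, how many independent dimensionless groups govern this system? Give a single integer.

2

Dimensional matrix (T×I×Θ×M by q×B×i×m×h×ω):
  T: [-3 -2  0  0 -3 -1]
  I: [ 0 -1  1  0  0  0]
  Θ: [ 0  0  0  0 -1  0]
  M: [ 1  1  0  1  1  0]
Echelon form has 4 nonzero rows (pivots: q,B,i,h)
Π count = n − r = 6 − 4 = 2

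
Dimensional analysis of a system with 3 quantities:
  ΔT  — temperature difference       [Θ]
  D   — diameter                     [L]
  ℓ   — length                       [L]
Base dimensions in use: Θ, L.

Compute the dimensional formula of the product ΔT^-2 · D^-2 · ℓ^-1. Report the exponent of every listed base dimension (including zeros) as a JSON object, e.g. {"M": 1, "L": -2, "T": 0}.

{"Θ": -2, "L": -3}

Dimensional matrix (Θ×L by ΔT×D×ℓ):
  Θ: [ 1  0  0]
  L: [ 0  1  1]
  [Θ]: (-2)·1+(-2)·0+(-1)·0 = -2
  [L]: (-2)·0+(-2)·1+(-1)·1 = -3
⇒ Θ^-2 L^-3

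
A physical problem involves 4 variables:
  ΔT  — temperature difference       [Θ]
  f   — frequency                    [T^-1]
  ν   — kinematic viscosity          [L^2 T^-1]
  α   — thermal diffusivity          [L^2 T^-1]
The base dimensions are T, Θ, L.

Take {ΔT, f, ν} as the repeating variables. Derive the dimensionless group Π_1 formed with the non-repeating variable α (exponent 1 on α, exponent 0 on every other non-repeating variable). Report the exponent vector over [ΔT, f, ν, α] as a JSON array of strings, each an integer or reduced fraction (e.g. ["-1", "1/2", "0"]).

Write exponents as rows T,Θ,L / cols ΔT,f,ν,α:
  T: [ 0 -1 -1 -1]
  Θ: [ 1  0  0  0]
  L: [ 0  0  2  2]
Echelon form has 3 nonzero rows (pivots: ΔT,f,ν)
Repeat: ΔT,f,ν; free: α
RREF:
  r0: [   1    0    0    0]
  r1: [   0    1    0    0]
  r2: [   0    0    1    1]
Fix exponent of α at 1; solve each RREF row for its pivot's exponent:
  r0: exp(ΔT) + (0)·1 = 0 ⇒ exp(ΔT) = 0
  r1: exp(f) + (0)·1 = 0 ⇒ exp(f) = 0
  r2: exp(ν) + (1)·1 = 0 ⇒ exp(ν) = -1
Π_1 = ν^-1 · α

["0", "0", "-1", "1"]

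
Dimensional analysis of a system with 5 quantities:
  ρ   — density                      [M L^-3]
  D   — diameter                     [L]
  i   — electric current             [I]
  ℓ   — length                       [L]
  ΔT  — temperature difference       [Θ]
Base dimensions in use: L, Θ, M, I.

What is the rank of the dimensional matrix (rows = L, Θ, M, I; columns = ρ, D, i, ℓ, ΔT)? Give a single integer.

Write exponents as rows L,Θ,M,I / cols ρ,D,i,ℓ,ΔT:
  L: [-3  1  0  1  0]
  Θ: [ 0  0  0  0  1]
  M: [ 1  0  0  0  0]
  I: [ 0  0  1  0  0]
Row reduction gives pivot columns ρ,D,i,ΔT; rank = 4

4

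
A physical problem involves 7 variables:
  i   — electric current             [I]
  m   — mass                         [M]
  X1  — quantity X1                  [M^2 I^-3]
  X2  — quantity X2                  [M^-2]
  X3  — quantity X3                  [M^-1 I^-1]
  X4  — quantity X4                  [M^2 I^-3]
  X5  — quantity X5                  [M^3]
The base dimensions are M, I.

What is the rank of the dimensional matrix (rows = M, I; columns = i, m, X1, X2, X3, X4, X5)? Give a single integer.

2

Dimensional matrix (M×I by i×m×X1×X2×X3×X4×X5):
  M: [ 0  1  2 -2 -1  2  3]
  I: [ 1  0 -3  0 -1 -3  0]
Row reduction gives pivot columns i,m; rank = 2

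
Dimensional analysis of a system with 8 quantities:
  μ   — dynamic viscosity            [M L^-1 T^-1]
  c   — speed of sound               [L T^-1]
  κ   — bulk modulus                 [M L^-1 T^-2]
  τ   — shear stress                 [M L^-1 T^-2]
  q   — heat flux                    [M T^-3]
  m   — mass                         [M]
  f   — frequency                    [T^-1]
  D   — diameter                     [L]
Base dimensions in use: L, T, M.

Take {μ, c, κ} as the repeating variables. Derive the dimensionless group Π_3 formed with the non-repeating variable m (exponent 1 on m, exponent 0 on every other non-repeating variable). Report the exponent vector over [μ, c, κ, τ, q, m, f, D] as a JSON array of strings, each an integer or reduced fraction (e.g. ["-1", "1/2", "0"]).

Write exponents as rows L,T,M / cols μ,c,κ,τ,q,m,f,D:
  L: [-1  1 -1 -1  0  0  0  1]
  T: [-1 -1 -2 -2 -3  0 -1  0]
  M: [ 1  0  1  1  1  1  0  0]
RREF → pivots at {μ,c,κ} ⇒ r = 3
Pivot set = {μ,c,κ}, free = {τ,q,m,f,D}
RREF:
  r0: [   1    0    0    0    0    3   -1    1]
  r1: [   0    1    0    0    1    1    0    1]
  r2: [   0    0    1    1    1   -2    1   -1]
Fix exponent of m at 1, τ at 0, q at 0, f at 0, D at 0; solve each RREF row for its pivot's exponent:
  r0: exp(μ) + (3)·1 = 0 ⇒ exp(μ) = -3
  r1: exp(c) + (1)·1 = 0 ⇒ exp(c) = -1
  r2: exp(κ) + (-2)·1 = 0 ⇒ exp(κ) = 2
Π_3 = μ^-3 · c^-1 · κ^2 · m

["-3", "-1", "2", "0", "0", "1", "0", "0"]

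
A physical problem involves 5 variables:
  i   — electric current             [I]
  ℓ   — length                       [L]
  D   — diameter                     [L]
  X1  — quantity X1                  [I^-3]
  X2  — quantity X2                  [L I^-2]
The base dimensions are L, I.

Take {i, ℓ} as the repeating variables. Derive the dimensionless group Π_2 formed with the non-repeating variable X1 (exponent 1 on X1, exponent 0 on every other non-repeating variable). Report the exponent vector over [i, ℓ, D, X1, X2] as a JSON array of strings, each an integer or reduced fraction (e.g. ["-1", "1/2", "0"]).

["3", "0", "0", "1", "0"]

Write exponents as rows L,I / cols i,ℓ,D,X1,X2:
  L: [ 0  1  1  0  1]
  I: [ 1  0  0 -3 -2]
RREF → pivots at {i,ℓ} ⇒ r = 2
Pivot set = {i,ℓ}, free = {D,X1,X2}
RREF:
  r0: [   1    0    0   -3   -2]
  r1: [   0    1    1    0    1]
Fix exponent of X1 at 1, D at 0, X2 at 0; solve each RREF row for its pivot's exponent:
  r0: exp(i) + (-3)·1 = 0 ⇒ exp(i) = 3
  r1: exp(ℓ) + (0)·1 = 0 ⇒ exp(ℓ) = 0
Π_2 = i^3 · X1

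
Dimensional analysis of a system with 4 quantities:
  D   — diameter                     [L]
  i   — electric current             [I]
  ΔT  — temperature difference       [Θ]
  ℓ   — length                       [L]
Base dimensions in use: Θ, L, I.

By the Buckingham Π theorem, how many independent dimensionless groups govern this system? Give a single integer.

1

Write exponents as rows Θ,L,I / cols D,i,ΔT,ℓ:
  Θ: [ 0  0  1  0]
  L: [ 1  0  0  1]
  I: [ 0  1  0  0]
Row reduction gives pivot columns D,i,ΔT; rank = 3
4 vars − rank 3 = 1 Π group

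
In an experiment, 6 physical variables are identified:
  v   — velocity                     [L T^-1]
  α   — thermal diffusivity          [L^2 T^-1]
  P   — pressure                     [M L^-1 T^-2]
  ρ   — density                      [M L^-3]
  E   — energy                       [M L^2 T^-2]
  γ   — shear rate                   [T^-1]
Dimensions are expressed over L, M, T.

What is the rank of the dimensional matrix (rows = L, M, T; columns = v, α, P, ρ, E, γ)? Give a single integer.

Write exponents as rows L,M,T / cols v,α,P,ρ,E,γ:
  L: [ 1  2 -1 -3  2  0]
  M: [ 0  0  1  1  1  0]
  T: [-1 -1 -2  0 -2 -1]
Row reduction gives pivot columns v,α,P; rank = 3

3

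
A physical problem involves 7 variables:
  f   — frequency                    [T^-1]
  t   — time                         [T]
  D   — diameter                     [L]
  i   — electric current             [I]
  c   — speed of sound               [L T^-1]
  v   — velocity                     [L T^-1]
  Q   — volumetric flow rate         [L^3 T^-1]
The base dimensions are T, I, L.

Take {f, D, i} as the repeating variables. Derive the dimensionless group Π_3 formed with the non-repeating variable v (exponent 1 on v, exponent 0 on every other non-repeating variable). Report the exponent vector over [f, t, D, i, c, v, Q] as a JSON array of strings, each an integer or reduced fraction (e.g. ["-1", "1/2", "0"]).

Write exponents as rows T,I,L / cols f,t,D,i,c,v,Q:
  T: [-1  1  0  0 -1 -1 -1]
  I: [ 0  0  0  1  0  0  0]
  L: [ 0  0  1  0  1  1  3]
Echelon form has 3 nonzero rows (pivots: f,D,i)
Repeat: f,D,i; free: t,c,v,Q
RREF:
  r0: [   1   -1    0    0    1    1    1]
  r1: [   0    0    1    0    1    1    3]
  r2: [   0    0    0    1    0    0    0]
Fix exponent of v at 1, t at 0, c at 0, Q at 0; solve each RREF row for its pivot's exponent:
  r0: exp(f) + (1)·1 = 0 ⇒ exp(f) = -1
  r1: exp(D) + (1)·1 = 0 ⇒ exp(D) = -1
  r2: exp(i) + (0)·1 = 0 ⇒ exp(i) = 0
Π_3 = f^-1 · D^-1 · v

["-1", "0", "-1", "0", "0", "1", "0"]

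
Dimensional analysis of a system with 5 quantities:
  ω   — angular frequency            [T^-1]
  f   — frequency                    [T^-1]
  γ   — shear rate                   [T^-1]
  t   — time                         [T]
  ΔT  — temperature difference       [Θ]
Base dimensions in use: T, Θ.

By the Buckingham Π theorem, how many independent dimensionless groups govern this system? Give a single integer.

Write exponents as rows T,Θ / cols ω,f,γ,t,ΔT:
  T: [-1 -1 -1  1  0]
  Θ: [ 0  0  0  0  1]
RREF → pivots at {ω,ΔT} ⇒ r = 2
Π count = n − r = 5 − 2 = 3

3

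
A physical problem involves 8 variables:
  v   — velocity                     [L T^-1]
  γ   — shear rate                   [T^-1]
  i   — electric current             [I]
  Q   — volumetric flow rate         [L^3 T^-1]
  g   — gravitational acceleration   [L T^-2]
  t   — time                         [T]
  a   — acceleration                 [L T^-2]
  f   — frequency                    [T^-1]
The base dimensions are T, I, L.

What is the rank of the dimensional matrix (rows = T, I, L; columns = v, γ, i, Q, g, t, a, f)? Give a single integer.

Exponent matrix [T,I,L] × [v,γ,i,Q,g,t,a,f]:
  T: [-1 -1  0 -1 -2  1 -2 -1]
  I: [ 0  0  1  0  0  0  0  0]
  L: [ 1  0  0  3  1  0  1  0]
Row reduction gives pivot columns v,γ,i; rank = 3

3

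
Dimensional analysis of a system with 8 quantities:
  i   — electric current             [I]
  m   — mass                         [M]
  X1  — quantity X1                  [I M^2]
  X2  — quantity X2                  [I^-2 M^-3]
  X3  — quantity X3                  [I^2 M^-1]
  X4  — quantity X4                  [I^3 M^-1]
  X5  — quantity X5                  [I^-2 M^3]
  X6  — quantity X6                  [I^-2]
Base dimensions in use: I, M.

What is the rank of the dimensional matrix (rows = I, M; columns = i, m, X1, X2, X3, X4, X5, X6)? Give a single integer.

Write exponents as rows I,M / cols i,m,X1,X2,X3,X4,X5,X6:
  I: [ 1  0  1 -2  2  3 -2 -2]
  M: [ 0  1  2 -3 -1 -1  3  0]
RREF → pivots at {i,m} ⇒ r = 2

2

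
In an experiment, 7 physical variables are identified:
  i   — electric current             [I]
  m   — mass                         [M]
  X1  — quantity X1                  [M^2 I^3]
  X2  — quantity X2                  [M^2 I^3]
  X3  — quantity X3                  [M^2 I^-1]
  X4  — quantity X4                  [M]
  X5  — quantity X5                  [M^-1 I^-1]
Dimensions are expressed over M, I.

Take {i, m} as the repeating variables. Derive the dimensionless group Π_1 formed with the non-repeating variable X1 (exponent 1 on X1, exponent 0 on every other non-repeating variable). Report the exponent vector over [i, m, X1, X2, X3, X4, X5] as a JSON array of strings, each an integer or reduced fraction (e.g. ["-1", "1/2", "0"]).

["-3", "-2", "1", "0", "0", "0", "0"]

Dimensional matrix (M×I by i×m×X1×X2×X3×X4×X5):
  M: [ 0  1  2  2  2  1 -1]
  I: [ 1  0  3  3 -1  0 -1]
Row reduction gives pivot columns i,m; rank = 2
Repeat: i,m; free: X1,X2,X3,X4,X5
RREF:
  r0: [   1    0    3    3   -1    0   -1]
  r1: [   0    1    2    2    2    1   -1]
Fix exponent of X1 at 1, X2 at 0, X3 at 0, X4 at 0, X5 at 0; solve each RREF row for its pivot's exponent:
  r0: exp(i) + (3)·1 = 0 ⇒ exp(i) = -3
  r1: exp(m) + (2)·1 = 0 ⇒ exp(m) = -2
Π_1 = i^-3 · m^-2 · X1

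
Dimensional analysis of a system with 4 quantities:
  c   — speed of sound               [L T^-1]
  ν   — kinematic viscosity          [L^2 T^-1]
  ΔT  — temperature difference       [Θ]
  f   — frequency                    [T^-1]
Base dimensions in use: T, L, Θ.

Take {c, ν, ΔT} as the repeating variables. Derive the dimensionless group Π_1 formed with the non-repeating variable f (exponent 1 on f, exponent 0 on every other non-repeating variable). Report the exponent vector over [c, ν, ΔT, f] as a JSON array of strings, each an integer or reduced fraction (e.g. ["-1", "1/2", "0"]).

Write exponents as rows T,L,Θ / cols c,ν,ΔT,f:
  T: [-1 -1  0 -1]
  L: [ 1  2  0  0]
  Θ: [ 0  0  1  0]
RREF → pivots at {c,ν,ΔT} ⇒ r = 3
Repeat: c,ν,ΔT; free: f
RREF:
  r0: [   1    0    0    2]
  r1: [   0    1    0   -1]
  r2: [   0    0    1    0]
Fix exponent of f at 1; solve each RREF row for its pivot's exponent:
  r0: exp(c) + (2)·1 = 0 ⇒ exp(c) = -2
  r1: exp(ν) + (-1)·1 = 0 ⇒ exp(ν) = 1
  r2: exp(ΔT) + (0)·1 = 0 ⇒ exp(ΔT) = 0
Π_1 = c^-2 · ν · f

["-2", "1", "0", "1"]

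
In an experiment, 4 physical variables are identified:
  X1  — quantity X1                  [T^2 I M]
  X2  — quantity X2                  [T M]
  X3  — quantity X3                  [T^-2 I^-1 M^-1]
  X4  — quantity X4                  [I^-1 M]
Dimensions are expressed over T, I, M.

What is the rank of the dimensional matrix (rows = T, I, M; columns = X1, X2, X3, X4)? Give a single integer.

2

Dimensional matrix (T×I×M by X1×X2×X3×X4):
  T: [ 2  1 -2  0]
  I: [ 1  0 -1 -1]
  M: [ 1  1 -1  1]
Echelon form has 2 nonzero rows (pivots: X1,X2)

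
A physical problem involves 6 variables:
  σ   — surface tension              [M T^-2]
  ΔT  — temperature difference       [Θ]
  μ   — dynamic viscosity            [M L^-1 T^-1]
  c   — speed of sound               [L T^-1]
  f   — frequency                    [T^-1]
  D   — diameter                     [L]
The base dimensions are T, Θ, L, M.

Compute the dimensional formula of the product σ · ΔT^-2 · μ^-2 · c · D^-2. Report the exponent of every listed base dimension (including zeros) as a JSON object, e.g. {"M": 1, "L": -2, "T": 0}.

{"T": -1, "Θ": -2, "L": 1, "M": -1}

Write exponents as rows T,Θ,L,M / cols σ,ΔT,μ,c,f,D:
  T: [-2  0 -1 -1 -1  0]
  Θ: [ 0  1  0  0  0  0]
  L: [ 0  0 -1  1  0  1]
  M: [ 1  0  1  0  0  0]
  [T]: (1)·-2+(-2)·0+(-2)·-1+(1)·-1+(-2)·0 = -1
  [Θ]: (1)·0+(-2)·1+(-2)·0+(1)·0+(-2)·0 = -2
  [L]: (1)·0+(-2)·0+(-2)·-1+(1)·1+(-2)·1 = 1
  [M]: (1)·1+(-2)·0+(-2)·1+(1)·0+(-2)·0 = -1
⇒ T^-1 Θ^-2 L M^-1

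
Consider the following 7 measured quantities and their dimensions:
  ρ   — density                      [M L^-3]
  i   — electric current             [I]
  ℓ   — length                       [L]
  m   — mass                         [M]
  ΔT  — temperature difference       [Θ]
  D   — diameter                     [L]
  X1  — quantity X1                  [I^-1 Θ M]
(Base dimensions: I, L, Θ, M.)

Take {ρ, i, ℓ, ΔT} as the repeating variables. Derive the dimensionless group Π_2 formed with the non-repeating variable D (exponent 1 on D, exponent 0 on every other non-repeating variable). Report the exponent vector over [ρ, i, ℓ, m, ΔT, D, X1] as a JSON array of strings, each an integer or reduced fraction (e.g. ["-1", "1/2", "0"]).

Write exponents as rows I,L,Θ,M / cols ρ,i,ℓ,m,ΔT,D,X1:
  I: [ 0  1  0  0  0  0 -1]
  L: [-3  0  1  0  0  1  0]
  Θ: [ 0  0  0  0  1  0  1]
  M: [ 1  0  0  1  0  0  1]
Echelon form has 4 nonzero rows (pivots: ρ,i,ℓ,ΔT)
Pivot set = {ρ,i,ℓ,ΔT}, free = {m,D,X1}
RREF:
  r0: [   1    0    0    1    0    0    1]
  r1: [   0    1    0    0    0    0   -1]
  r2: [   0    0    1    3    0    1    3]
  r3: [   0    0    0    0    1    0    1]
Fix exponent of D at 1, m at 0, X1 at 0; solve each RREF row for its pivot's exponent:
  r0: exp(ρ) + (0)·1 = 0 ⇒ exp(ρ) = 0
  r1: exp(i) + (0)·1 = 0 ⇒ exp(i) = 0
  r2: exp(ℓ) + (1)·1 = 0 ⇒ exp(ℓ) = -1
  r3: exp(ΔT) + (0)·1 = 0 ⇒ exp(ΔT) = 0
Π_2 = ℓ^-1 · D

["0", "0", "-1", "0", "0", "1", "0"]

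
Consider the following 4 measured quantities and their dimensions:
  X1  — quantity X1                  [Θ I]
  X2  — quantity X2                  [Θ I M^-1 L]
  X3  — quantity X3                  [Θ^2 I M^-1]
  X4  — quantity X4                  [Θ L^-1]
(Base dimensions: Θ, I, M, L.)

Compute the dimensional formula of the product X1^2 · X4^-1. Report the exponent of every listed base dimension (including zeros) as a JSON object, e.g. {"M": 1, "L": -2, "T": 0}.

Dimensional matrix (Θ×I×M×L by X1×X2×X3×X4):
  Θ: [ 1  1  2  1]
  I: [ 1  1  1  0]
  M: [ 0 -1 -1  0]
  L: [ 0  1  0 -1]
  [Θ]: (2)·1+(-1)·1 = 1
  [I]: (2)·1+(-1)·0 = 2
  [M]: (2)·0+(-1)·0 = 0
  [L]: (2)·0+(-1)·-1 = 1
⇒ Θ I^2 L

{"Θ": 1, "I": 2, "M": 0, "L": 1}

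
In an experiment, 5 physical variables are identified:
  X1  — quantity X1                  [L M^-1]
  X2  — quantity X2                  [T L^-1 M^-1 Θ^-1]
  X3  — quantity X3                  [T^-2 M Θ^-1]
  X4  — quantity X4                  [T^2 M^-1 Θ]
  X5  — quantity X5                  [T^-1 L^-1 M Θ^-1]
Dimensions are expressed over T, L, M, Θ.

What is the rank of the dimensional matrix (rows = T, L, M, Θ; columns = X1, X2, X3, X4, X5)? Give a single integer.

3

Dimensional matrix (T×L×M×Θ by X1×X2×X3×X4×X5):
  T: [ 0  1 -2  2 -1]
  L: [ 1 -1  0  0 -1]
  M: [-1 -1  1 -1  1]
  Θ: [ 0 -1 -1  1 -1]
RREF → pivots at {X1,X2,X3} ⇒ r = 3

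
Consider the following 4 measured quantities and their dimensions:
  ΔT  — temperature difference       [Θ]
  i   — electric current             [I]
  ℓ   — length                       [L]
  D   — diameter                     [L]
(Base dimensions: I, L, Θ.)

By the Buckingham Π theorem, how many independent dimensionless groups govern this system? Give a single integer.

1

Dimensional matrix (I×L×Θ by ΔT×i×ℓ×D):
  I: [ 0  1  0  0]
  L: [ 0  0  1  1]
  Θ: [ 1  0  0  0]
Echelon form has 3 nonzero rows (pivots: ΔT,i,ℓ)
4 vars − rank 3 = 1 Π group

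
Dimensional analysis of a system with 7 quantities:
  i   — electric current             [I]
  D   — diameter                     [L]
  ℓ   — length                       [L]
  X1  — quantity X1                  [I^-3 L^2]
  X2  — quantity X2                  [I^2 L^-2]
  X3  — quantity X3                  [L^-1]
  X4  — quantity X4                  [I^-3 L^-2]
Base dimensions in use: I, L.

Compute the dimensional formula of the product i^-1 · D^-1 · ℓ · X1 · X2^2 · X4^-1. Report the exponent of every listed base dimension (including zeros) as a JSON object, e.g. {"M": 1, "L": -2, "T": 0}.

{"I": 3, "L": 0}

Exponent matrix [I,L] × [i,D,ℓ,X1,X2,X3,X4]:
  I: [ 1  0  0 -3  2  0 -3]
  L: [ 0  1  1  2 -2 -1 -2]
  [I]: (-1)·1+(-1)·0+(1)·0+(1)·-3+(2)·2+(-1)·-3 = 3
  [L]: (-1)·0+(-1)·1+(1)·1+(1)·2+(2)·-2+(-1)·-2 = 0
⇒ I^3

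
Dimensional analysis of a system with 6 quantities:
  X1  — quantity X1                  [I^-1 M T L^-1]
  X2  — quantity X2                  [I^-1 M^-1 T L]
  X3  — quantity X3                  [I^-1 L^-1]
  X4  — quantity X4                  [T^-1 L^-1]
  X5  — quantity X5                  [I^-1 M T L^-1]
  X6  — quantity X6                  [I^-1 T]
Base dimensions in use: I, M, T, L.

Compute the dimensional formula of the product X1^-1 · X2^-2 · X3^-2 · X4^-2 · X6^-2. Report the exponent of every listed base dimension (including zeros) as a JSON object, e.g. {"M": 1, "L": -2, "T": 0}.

Write exponents as rows I,M,T,L / cols X1,X2,X3,X4,X5,X6:
  I: [-1 -1 -1  0 -1 -1]
  M: [ 1 -1  0  0  1  0]
  T: [ 1  1  0 -1  1  1]
  L: [-1  1 -1 -1 -1  0]
  [I]: (-1)·-1+(-2)·-1+(-2)·-1+(-2)·0+(-2)·-1 = 7
  [M]: (-1)·1+(-2)·-1+(-2)·0+(-2)·0+(-2)·0 = 1
  [T]: (-1)·1+(-2)·1+(-2)·0+(-2)·-1+(-2)·1 = -3
  [L]: (-1)·-1+(-2)·1+(-2)·-1+(-2)·-1+(-2)·0 = 3
⇒ I^7 M T^-3 L^3

{"I": 7, "M": 1, "T": -3, "L": 3}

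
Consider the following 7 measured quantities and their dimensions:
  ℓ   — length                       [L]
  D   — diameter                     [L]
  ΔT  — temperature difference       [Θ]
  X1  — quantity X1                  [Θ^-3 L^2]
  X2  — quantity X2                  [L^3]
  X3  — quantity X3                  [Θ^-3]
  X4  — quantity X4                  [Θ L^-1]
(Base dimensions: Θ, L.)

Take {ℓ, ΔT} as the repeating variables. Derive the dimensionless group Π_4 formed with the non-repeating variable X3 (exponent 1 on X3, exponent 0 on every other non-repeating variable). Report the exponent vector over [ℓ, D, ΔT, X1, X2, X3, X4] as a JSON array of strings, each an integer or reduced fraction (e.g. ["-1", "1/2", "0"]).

Exponent matrix [Θ,L] × [ℓ,D,ΔT,X1,X2,X3,X4]:
  Θ: [ 0  0  1 -3  0 -3  1]
  L: [ 1  1  0  2  3  0 -1]
RREF → pivots at {ℓ,ΔT} ⇒ r = 2
Repeat: ℓ,ΔT; free: D,X1,X2,X3,X4
RREF:
  r0: [   1    1    0    2    3    0   -1]
  r1: [   0    0    1   -3    0   -3    1]
Fix exponent of X3 at 1, D at 0, X1 at 0, X2 at 0, X4 at 0; solve each RREF row for its pivot's exponent:
  r0: exp(ℓ) + (0)·1 = 0 ⇒ exp(ℓ) = 0
  r1: exp(ΔT) + (-3)·1 = 0 ⇒ exp(ΔT) = 3
Π_4 = ΔT^3 · X3

["0", "0", "3", "0", "0", "1", "0"]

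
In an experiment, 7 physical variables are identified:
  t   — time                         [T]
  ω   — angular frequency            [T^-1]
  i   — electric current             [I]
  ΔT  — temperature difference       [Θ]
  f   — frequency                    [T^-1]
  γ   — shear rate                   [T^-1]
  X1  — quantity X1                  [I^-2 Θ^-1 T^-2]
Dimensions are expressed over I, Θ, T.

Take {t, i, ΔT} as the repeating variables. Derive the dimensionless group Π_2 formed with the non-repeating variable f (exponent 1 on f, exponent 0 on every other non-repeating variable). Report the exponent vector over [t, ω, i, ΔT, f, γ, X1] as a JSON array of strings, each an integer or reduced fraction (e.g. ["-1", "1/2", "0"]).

Dimensional matrix (I×Θ×T by t×ω×i×ΔT×f×γ×X1):
  I: [ 0  0  1  0  0  0 -2]
  Θ: [ 0  0  0  1  0  0 -1]
  T: [ 1 -1  0  0 -1 -1 -2]
Row reduction gives pivot columns t,i,ΔT; rank = 3
Repeat: t,i,ΔT; free: ω,f,γ,X1
RREF:
  r0: [   1   -1    0    0   -1   -1   -2]
  r1: [   0    0    1    0    0    0   -2]
  r2: [   0    0    0    1    0    0   -1]
Fix exponent of f at 1, ω at 0, γ at 0, X1 at 0; solve each RREF row for its pivot's exponent:
  r0: exp(t) + (-1)·1 = 0 ⇒ exp(t) = 1
  r1: exp(i) + (0)·1 = 0 ⇒ exp(i) = 0
  r2: exp(ΔT) + (0)·1 = 0 ⇒ exp(ΔT) = 0
Π_2 = t · f

["1", "0", "0", "0", "1", "0", "0"]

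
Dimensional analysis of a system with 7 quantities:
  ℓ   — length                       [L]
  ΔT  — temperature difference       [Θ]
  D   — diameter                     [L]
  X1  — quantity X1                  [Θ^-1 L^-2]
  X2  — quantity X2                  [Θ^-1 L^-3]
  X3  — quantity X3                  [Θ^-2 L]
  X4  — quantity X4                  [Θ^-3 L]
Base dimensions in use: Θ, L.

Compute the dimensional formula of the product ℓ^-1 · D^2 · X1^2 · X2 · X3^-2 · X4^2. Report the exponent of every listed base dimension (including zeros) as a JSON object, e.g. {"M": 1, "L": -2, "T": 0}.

Write exponents as rows Θ,L / cols ℓ,ΔT,D,X1,X2,X3,X4:
  Θ: [ 0  1  0 -1 -1 -2 -3]
  L: [ 1  0  1 -2 -3  1  1]
  [Θ]: (-1)·0+(2)·0+(2)·-1+(1)·-1+(-2)·-2+(2)·-3 = -5
  [L]: (-1)·1+(2)·1+(2)·-2+(1)·-3+(-2)·1+(2)·1 = -6
⇒ Θ^-5 L^-6

{"Θ": -5, "L": -6}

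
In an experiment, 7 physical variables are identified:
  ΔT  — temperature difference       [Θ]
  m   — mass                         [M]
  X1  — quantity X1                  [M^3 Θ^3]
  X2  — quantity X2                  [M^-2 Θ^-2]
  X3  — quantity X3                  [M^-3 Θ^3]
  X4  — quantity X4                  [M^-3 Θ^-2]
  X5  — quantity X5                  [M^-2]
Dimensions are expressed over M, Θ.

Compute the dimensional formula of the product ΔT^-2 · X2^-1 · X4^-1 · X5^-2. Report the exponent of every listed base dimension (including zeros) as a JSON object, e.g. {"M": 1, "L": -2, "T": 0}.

{"M": 9, "Θ": 2}

Dimensional matrix (M×Θ by ΔT×m×X1×X2×X3×X4×X5):
  M: [ 0  1  3 -2 -3 -3 -2]
  Θ: [ 1  0  3 -2  3 -2  0]
  [M]: (-2)·0+(-1)·-2+(-1)·-3+(-2)·-2 = 9
  [Θ]: (-2)·1+(-1)·-2+(-1)·-2+(-2)·0 = 2
⇒ M^9 Θ^2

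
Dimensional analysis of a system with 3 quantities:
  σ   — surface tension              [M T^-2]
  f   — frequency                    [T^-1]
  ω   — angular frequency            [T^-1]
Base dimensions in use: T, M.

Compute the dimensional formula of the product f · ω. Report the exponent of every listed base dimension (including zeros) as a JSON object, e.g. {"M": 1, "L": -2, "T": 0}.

{"T": -2, "M": 0}

Dimensional matrix (T×M by σ×f×ω):
  T: [-2 -1 -1]
  M: [ 1  0  0]
  [T]: (1)·-1+(1)·-1 = -2
  [M]: (1)·0+(1)·0 = 0
⇒ T^-2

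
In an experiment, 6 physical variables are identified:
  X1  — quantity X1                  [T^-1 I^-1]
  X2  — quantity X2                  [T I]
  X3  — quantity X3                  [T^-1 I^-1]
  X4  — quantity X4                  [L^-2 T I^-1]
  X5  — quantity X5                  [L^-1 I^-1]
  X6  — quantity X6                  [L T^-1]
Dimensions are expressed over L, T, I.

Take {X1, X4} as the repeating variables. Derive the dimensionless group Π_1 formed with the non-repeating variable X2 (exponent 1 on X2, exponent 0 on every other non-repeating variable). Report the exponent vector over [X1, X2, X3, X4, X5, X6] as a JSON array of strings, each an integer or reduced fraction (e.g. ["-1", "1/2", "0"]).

Exponent matrix [L,T,I] × [X1,X2,X3,X4,X5,X6]:
  L: [ 0  0  0 -2 -1  1]
  T: [-1  1 -1  1  0 -1]
  I: [-1  1 -1 -1 -1  0]
Echelon form has 2 nonzero rows (pivots: X1,X4)
Repeat: X1,X4; free: X2,X3,X5,X6
RREF:
  r0: [   1   -1    1    0  1/2  1/2]
  r1: [   0    0    0    1  1/2 -1/2]
  r2: [   0    0    0    0    0    0]
Fix exponent of X2 at 1, X3 at 0, X5 at 0, X6 at 0; solve each RREF row for its pivot's exponent:
  r0: exp(X1) + (-1)·1 = 0 ⇒ exp(X1) = 1
  r1: exp(X4) + (0)·1 = 0 ⇒ exp(X4) = 0
Π_1 = X1 · X2

["1", "1", "0", "0", "0", "0"]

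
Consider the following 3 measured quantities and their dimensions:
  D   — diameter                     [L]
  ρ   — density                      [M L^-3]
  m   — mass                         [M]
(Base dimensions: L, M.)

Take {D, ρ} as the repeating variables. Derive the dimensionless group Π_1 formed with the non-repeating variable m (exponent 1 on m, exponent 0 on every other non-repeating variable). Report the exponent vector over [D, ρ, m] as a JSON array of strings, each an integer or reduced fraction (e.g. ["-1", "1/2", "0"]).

Dimensional matrix (L×M by D×ρ×m):
  L: [ 1 -3  0]
  M: [ 0  1  1]
Row reduction gives pivot columns D,ρ; rank = 2
Repeat: D,ρ; free: m
RREF:
  r0: [   1    0    3]
  r1: [   0    1    1]
Fix exponent of m at 1; solve each RREF row for its pivot's exponent:
  r0: exp(D) + (3)·1 = 0 ⇒ exp(D) = -3
  r1: exp(ρ) + (1)·1 = 0 ⇒ exp(ρ) = -1
Π_1 = D^-3 · ρ^-1 · m

["-3", "-1", "1"]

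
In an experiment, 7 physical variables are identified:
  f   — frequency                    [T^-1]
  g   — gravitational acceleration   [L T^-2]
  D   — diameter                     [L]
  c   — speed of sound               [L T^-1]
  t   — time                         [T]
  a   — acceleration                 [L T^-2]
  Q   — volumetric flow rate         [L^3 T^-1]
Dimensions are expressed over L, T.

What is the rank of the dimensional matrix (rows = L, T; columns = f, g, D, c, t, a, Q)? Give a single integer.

Dimensional matrix (L×T by f×g×D×c×t×a×Q):
  L: [ 0  1  1  1  0  1  3]
  T: [-1 -2  0 -1  1 -2 -1]
RREF → pivots at {f,g} ⇒ r = 2

2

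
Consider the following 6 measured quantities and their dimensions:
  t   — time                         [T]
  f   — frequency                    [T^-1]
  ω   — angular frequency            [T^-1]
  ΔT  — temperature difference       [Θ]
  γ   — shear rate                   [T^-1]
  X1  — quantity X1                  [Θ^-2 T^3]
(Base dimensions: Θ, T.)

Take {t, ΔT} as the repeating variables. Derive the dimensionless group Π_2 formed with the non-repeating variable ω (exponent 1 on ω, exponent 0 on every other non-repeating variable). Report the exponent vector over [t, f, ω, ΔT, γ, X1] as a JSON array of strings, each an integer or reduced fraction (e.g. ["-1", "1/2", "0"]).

["1", "0", "1", "0", "0", "0"]

Dimensional matrix (Θ×T by t×f×ω×ΔT×γ×X1):
  Θ: [ 0  0  0  1  0 -2]
  T: [ 1 -1 -1  0 -1  3]
RREF → pivots at {t,ΔT} ⇒ r = 2
Repeat: t,ΔT; free: f,ω,γ,X1
RREF:
  r0: [   1   -1   -1    0   -1    3]
  r1: [   0    0    0    1    0   -2]
Fix exponent of ω at 1, f at 0, γ at 0, X1 at 0; solve each RREF row for its pivot's exponent:
  r0: exp(t) + (-1)·1 = 0 ⇒ exp(t) = 1
  r1: exp(ΔT) + (0)·1 = 0 ⇒ exp(ΔT) = 0
Π_2 = t · ω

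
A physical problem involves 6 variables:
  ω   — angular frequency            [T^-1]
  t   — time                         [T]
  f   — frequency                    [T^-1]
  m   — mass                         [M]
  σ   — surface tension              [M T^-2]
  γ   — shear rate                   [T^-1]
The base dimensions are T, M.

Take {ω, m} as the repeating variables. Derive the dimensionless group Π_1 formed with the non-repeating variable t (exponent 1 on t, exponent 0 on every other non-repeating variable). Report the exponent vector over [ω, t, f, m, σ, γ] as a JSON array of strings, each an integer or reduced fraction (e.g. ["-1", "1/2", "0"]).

Exponent matrix [T,M] × [ω,t,f,m,σ,γ]:
  T: [-1  1 -1  0 -2 -1]
  M: [ 0  0  0  1  1  0]
Row reduction gives pivot columns ω,m; rank = 2
Repeat: ω,m; free: t,f,σ,γ
RREF:
  r0: [   1   -1    1    0    2    1]
  r1: [   0    0    0    1    1    0]
Fix exponent of t at 1, f at 0, σ at 0, γ at 0; solve each RREF row for its pivot's exponent:
  r0: exp(ω) + (-1)·1 = 0 ⇒ exp(ω) = 1
  r1: exp(m) + (0)·1 = 0 ⇒ exp(m) = 0
Π_1 = ω · t

["1", "1", "0", "0", "0", "0"]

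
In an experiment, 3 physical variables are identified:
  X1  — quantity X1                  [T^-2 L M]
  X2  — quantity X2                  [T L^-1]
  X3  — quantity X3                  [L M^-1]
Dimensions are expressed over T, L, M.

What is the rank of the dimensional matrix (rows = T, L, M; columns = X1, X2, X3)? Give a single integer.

Write exponents as rows T,L,M / cols X1,X2,X3:
  T: [-2  1  0]
  L: [ 1 -1  1]
  M: [ 1  0 -1]
RREF → pivots at {X1,X2} ⇒ r = 2

2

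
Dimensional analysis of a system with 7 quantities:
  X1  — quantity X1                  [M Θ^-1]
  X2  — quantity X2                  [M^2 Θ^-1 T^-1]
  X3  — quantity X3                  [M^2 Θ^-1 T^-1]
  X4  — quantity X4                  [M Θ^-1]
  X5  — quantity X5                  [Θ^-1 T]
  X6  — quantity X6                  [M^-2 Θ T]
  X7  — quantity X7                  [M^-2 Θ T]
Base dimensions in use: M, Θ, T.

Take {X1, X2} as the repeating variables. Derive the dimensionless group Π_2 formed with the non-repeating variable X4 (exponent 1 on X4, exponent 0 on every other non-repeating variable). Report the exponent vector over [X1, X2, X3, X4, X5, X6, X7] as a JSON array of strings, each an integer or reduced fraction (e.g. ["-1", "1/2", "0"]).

Exponent matrix [M,Θ,T] × [X1,X2,X3,X4,X5,X6,X7]:
  M: [ 1  2  2  1  0 -2 -2]
  Θ: [-1 -1 -1 -1 -1  1  1]
  T: [ 0 -1 -1  0  1  1  1]
Echelon form has 2 nonzero rows (pivots: X1,X2)
Repeat: X1,X2; free: X3,X4,X5,X6,X7
RREF:
  r0: [   1    0    0    1    2    0    0]
  r1: [   0    1    1    0   -1   -1   -1]
  r2: [   0    0    0    0    0    0    0]
Fix exponent of X4 at 1, X3 at 0, X5 at 0, X6 at 0, X7 at 0; solve each RREF row for its pivot's exponent:
  r0: exp(X1) + (1)·1 = 0 ⇒ exp(X1) = -1
  r1: exp(X2) + (0)·1 = 0 ⇒ exp(X2) = 0
Π_2 = X1^-1 · X4

["-1", "0", "0", "1", "0", "0", "0"]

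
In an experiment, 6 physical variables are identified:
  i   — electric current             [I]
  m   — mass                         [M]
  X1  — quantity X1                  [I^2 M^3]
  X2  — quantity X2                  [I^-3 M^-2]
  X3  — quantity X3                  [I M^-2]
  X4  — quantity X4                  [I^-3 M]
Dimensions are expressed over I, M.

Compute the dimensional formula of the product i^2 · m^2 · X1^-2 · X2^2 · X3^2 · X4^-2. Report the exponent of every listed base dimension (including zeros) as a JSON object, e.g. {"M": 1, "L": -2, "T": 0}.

{"I": 0, "M": -14}

Dimensional matrix (I×M by i×m×X1×X2×X3×X4):
  I: [ 1  0  2 -3  1 -3]
  M: [ 0  1  3 -2 -2  1]
  [I]: (2)·1+(2)·0+(-2)·2+(2)·-3+(2)·1+(-2)·-3 = 0
  [M]: (2)·0+(2)·1+(-2)·3+(2)·-2+(2)·-2+(-2)·1 = -14
⇒ M^-14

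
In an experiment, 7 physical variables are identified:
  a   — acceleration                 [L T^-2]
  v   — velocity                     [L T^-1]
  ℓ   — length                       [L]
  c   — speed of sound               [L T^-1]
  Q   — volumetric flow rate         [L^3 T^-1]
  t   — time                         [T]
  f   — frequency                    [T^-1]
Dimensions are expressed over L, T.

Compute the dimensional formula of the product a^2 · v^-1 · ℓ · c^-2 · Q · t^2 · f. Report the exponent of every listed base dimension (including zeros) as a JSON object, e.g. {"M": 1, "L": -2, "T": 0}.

Exponent matrix [L,T] × [a,v,ℓ,c,Q,t,f]:
  L: [ 1  1  1  1  3  0  0]
  T: [-2 -1  0 -1 -1  1 -1]
  [L]: (2)·1+(-1)·1+(1)·1+(-2)·1+(1)·3+(2)·0+(1)·0 = 3
  [T]: (2)·-2+(-1)·-1+(1)·0+(-2)·-1+(1)·-1+(2)·1+(1)·-1 = -1
⇒ L^3 T^-1

{"L": 3, "T": -1}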